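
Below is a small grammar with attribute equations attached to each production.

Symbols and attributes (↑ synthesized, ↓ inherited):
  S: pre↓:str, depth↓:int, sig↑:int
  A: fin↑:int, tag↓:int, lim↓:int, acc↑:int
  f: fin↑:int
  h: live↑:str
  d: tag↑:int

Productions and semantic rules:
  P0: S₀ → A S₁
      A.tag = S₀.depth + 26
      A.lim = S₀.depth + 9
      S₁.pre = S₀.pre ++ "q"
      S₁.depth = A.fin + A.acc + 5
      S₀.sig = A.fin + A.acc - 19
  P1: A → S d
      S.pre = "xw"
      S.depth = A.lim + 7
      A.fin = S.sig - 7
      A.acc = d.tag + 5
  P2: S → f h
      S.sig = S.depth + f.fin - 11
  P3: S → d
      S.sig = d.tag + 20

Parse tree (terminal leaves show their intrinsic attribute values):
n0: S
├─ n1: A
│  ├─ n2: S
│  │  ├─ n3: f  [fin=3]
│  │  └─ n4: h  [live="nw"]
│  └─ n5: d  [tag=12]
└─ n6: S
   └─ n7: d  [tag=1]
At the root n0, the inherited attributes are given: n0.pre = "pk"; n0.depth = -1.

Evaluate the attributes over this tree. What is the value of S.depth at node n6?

1. n0.pre = "pk"  [given at root]
2. n0.depth = -1  [given at root]
3. n1.tag = 25  [S₀.depth + 26]
4. n1.lim = 8  [S₀.depth + 9]
5. n2.pre = "xw"  ["xw"]
6. n2.depth = 15  [A.lim + 7]
7. n3.fin = 3  [terminal]
8. n4.live = "nw"  [terminal]
9. n2.sig = 7  [S.depth + f.fin - 11]
10. n5.tag = 12  [terminal]
11. n1.fin = 0  [S.sig - 7]
12. n1.acc = 17  [d.tag + 5]
13. n6.pre = "pkq"  [S₀.pre ++ "q"]
14. n6.depth = 22  [A.fin + A.acc + 5]
15. n7.tag = 1  [terminal]
16. n6.sig = 21  [d.tag + 20]
17. n0.sig = -2  [A.fin + A.acc - 19]

22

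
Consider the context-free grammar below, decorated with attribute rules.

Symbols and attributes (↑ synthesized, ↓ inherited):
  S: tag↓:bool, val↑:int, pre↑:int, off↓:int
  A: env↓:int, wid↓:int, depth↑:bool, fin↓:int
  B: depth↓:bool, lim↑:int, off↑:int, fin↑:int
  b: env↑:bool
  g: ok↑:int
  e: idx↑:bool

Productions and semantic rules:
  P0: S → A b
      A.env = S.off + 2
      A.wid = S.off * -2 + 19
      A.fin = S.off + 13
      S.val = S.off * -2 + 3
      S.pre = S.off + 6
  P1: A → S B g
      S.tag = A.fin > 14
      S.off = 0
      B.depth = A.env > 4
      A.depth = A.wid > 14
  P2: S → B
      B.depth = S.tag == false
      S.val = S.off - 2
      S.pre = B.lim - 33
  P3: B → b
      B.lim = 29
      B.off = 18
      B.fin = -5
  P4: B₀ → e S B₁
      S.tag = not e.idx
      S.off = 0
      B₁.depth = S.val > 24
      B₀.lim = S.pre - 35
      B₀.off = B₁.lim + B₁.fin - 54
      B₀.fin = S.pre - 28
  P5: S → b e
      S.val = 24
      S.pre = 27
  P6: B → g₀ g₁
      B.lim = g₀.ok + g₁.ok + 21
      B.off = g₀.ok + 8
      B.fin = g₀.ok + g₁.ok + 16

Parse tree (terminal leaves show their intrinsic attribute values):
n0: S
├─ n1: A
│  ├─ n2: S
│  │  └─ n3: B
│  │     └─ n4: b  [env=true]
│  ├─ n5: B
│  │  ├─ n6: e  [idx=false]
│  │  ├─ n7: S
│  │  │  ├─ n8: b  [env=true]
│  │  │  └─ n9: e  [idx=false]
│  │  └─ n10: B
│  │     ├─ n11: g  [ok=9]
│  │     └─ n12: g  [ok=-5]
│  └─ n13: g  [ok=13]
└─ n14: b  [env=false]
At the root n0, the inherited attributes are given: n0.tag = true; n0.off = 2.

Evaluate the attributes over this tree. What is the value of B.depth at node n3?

1. n0.tag = true  [given at root]
2. n0.off = 2  [given at root]
3. n1.env = 4  [S.off + 2]
4. n1.wid = 15  [S.off * -2 + 19]
5. n1.fin = 15  [S.off + 13]
6. n2.tag = true  [A.fin > 14]
7. n2.off = 0  [0]
8. n3.depth = false  [S.tag == false]
9. n4.env = true  [terminal]
10. n3.lim = 29  [29]
11. n3.off = 18  [18]
12. n3.fin = -5  [-5]
13. n2.val = -2  [S.off - 2]
14. n2.pre = -4  [B.lim - 33]
15. n5.depth = false  [A.env > 4]
16. n6.idx = false  [terminal]
17. n7.tag = true  [not e.idx]
18. n7.off = 0  [0]
19. n8.env = true  [terminal]
20. n9.idx = false  [terminal]
21. n7.val = 24  [24]
22. n7.pre = 27  [27]
23. n10.depth = false  [S.val > 24]
24. n11.ok = 9  [terminal]
25. n12.ok = -5  [terminal]
26. n10.lim = 25  [g₀.ok + g₁.ok + 21]
27. n10.off = 17  [g₀.ok + 8]
28. n10.fin = 20  [g₀.ok + g₁.ok + 16]
29. n5.lim = -8  [S.pre - 35]
30. n5.off = -9  [B₁.lim + B₁.fin - 54]
31. n5.fin = -1  [S.pre - 28]
32. n13.ok = 13  [terminal]
33. n1.depth = true  [A.wid > 14]
34. n14.env = false  [terminal]
35. n0.val = -1  [S.off * -2 + 3]
36. n0.pre = 8  [S.off + 6]

false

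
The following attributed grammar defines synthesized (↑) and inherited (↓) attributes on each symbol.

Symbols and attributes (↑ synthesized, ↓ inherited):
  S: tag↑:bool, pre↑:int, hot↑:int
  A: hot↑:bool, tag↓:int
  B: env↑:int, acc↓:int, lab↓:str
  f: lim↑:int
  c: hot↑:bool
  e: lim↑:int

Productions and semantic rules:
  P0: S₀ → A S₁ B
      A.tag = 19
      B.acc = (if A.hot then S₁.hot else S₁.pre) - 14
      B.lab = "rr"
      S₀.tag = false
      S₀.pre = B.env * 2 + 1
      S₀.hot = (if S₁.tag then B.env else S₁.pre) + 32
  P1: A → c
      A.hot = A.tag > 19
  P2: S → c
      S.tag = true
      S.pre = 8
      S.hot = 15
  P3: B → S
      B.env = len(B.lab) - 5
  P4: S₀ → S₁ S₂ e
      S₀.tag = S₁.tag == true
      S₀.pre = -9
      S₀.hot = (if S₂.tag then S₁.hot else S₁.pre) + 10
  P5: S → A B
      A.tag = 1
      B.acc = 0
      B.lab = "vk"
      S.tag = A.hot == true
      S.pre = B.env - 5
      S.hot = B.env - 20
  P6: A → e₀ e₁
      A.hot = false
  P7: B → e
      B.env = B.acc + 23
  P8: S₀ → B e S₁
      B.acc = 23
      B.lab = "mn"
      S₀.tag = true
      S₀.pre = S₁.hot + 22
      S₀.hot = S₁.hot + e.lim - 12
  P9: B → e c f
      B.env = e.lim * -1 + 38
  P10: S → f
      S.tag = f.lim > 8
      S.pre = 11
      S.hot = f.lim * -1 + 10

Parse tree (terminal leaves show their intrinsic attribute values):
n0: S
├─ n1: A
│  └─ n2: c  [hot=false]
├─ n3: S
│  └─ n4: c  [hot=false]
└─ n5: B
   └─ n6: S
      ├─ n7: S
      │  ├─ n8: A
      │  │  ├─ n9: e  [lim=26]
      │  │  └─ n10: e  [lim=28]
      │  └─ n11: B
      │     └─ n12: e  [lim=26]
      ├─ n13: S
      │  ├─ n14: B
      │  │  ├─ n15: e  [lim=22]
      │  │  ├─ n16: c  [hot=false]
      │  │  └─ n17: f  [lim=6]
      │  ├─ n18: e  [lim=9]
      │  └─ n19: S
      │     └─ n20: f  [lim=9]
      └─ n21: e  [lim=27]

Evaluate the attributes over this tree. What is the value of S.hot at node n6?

1. n1.tag = 19  [19]
2. n2.hot = false  [terminal]
3. n1.hot = false  [A.tag > 19]
4. n4.hot = false  [terminal]
5. n3.tag = true  [true]
6. n3.pre = 8  [8]
7. n3.hot = 15  [15]
8. n5.acc = -6  [(if A.hot then S₁.hot else S₁.pre) - 14]
9. n5.lab = "rr"  ["rr"]
10. n8.tag = 1  [1]
11. n9.lim = 26  [terminal]
12. n10.lim = 28  [terminal]
13. n8.hot = false  [false]
14. n11.acc = 0  [0]
15. n11.lab = "vk"  ["vk"]
16. n12.lim = 26  [terminal]
17. n11.env = 23  [B.acc + 23]
18. n7.tag = false  [A.hot == true]
19. n7.pre = 18  [B.env - 5]
20. n7.hot = 3  [B.env - 20]
21. n14.acc = 23  [23]
22. n14.lab = "mn"  ["mn"]
23. n15.lim = 22  [terminal]
24. n16.hot = false  [terminal]
25. n17.lim = 6  [terminal]
26. n14.env = 16  [e.lim * -1 + 38]
27. n18.lim = 9  [terminal]
28. n20.lim = 9  [terminal]
29. n19.tag = true  [f.lim > 8]
30. n19.pre = 11  [11]
31. n19.hot = 1  [f.lim * -1 + 10]
32. n13.tag = true  [true]
33. n13.pre = 23  [S₁.hot + 22]
34. n13.hot = -2  [S₁.hot + e.lim - 12]
35. n21.lim = 27  [terminal]
36. n6.tag = false  [S₁.tag == true]
37. n6.pre = -9  [-9]
38. n6.hot = 13  [(if S₂.tag then S₁.hot else S₁.pre) + 10]
39. n5.env = -3  [len(B.lab) - 5]
40. n0.tag = false  [false]
41. n0.pre = -5  [B.env * 2 + 1]
42. n0.hot = 29  [(if S₁.tag then B.env else S₁.pre) + 32]

13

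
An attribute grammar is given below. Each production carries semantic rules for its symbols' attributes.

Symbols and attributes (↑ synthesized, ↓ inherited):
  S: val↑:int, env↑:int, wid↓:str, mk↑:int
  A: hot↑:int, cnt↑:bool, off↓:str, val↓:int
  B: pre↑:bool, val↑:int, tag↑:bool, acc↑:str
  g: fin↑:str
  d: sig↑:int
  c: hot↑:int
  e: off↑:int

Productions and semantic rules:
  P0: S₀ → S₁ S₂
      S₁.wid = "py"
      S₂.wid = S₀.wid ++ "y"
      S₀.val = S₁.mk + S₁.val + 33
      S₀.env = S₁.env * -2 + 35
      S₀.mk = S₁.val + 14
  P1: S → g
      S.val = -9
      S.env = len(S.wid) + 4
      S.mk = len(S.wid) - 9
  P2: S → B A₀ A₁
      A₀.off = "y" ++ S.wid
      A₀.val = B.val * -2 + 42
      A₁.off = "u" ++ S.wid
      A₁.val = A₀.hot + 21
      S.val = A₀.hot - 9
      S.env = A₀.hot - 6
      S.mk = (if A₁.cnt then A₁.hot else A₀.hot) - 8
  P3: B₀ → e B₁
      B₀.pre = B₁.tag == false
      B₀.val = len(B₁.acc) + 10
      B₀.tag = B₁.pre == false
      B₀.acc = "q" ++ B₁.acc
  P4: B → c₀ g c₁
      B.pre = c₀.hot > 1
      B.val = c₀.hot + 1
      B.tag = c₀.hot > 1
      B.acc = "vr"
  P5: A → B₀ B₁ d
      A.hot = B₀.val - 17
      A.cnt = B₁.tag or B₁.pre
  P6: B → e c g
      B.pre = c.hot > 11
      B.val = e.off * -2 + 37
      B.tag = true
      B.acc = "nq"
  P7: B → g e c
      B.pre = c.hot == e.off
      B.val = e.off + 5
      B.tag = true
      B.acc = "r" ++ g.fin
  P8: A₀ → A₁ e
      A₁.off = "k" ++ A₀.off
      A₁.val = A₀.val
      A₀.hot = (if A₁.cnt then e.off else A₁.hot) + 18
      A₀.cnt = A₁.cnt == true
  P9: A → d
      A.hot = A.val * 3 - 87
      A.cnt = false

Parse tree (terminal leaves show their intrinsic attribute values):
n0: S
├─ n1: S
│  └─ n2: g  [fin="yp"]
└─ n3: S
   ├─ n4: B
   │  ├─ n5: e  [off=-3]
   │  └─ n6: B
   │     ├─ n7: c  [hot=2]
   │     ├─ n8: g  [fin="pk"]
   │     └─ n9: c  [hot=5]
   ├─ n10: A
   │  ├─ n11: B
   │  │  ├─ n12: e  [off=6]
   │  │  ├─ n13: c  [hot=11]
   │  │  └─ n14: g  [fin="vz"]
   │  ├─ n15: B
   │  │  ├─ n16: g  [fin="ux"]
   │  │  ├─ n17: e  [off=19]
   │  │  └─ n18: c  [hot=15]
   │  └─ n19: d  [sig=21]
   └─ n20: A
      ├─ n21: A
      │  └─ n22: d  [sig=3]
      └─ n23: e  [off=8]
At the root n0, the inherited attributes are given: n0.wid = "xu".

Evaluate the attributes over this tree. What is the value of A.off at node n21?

1. n0.wid = "xu"  [given at root]
2. n1.wid = "py"  ["py"]
3. n2.fin = "yp"  [terminal]
4. n1.val = -9  [-9]
5. n1.env = 6  [len(S.wid) + 4]
6. n1.mk = -7  [len(S.wid) - 9]
7. n3.wid = "xuy"  [S₀.wid ++ "y"]
8. n5.off = -3  [terminal]
9. n7.hot = 2  [terminal]
10. n8.fin = "pk"  [terminal]
11. n9.hot = 5  [terminal]
12. n6.pre = true  [c₀.hot > 1]
13. n6.val = 3  [c₀.hot + 1]
14. n6.tag = true  [c₀.hot > 1]
15. n6.acc = "vr"  ["vr"]
16. n4.pre = false  [B₁.tag == false]
17. n4.val = 12  [len(B₁.acc) + 10]
18. n4.tag = false  [B₁.pre == false]
19. n4.acc = "qvr"  ["q" ++ B₁.acc]
20. n10.off = "yxuy"  ["y" ++ S.wid]
21. n10.val = 18  [B.val * -2 + 42]
22. n12.off = 6  [terminal]
23. n13.hot = 11  [terminal]
24. n14.fin = "vz"  [terminal]
25. n11.pre = false  [c.hot > 11]
26. n11.val = 25  [e.off * -2 + 37]
27. n11.tag = true  [true]
28. n11.acc = "nq"  ["nq"]
29. n16.fin = "ux"  [terminal]
30. n17.off = 19  [terminal]
31. n18.hot = 15  [terminal]
32. n15.pre = false  [c.hot == e.off]
33. n15.val = 24  [e.off + 5]
34. n15.tag = true  [true]
35. n15.acc = "rux"  ["r" ++ g.fin]
36. n19.sig = 21  [terminal]
37. n10.hot = 8  [B₀.val - 17]
38. n10.cnt = true  [B₁.tag or B₁.pre]
39. n20.off = "uxuy"  ["u" ++ S.wid]
40. n20.val = 29  [A₀.hot + 21]
41. n21.off = "kuxuy"  ["k" ++ A₀.off]
42. n21.val = 29  [A₀.val]
43. n22.sig = 3  [terminal]
44. n21.hot = 0  [A.val * 3 - 87]
45. n21.cnt = false  [false]
46. n23.off = 8  [terminal]
47. n20.hot = 18  [(if A₁.cnt then e.off else A₁.hot) + 18]
48. n20.cnt = false  [A₁.cnt == true]
49. n3.val = -1  [A₀.hot - 9]
50. n3.env = 2  [A₀.hot - 6]
51. n3.mk = 0  [(if A₁.cnt then A₁.hot else A₀.hot) - 8]
52. n0.val = 17  [S₁.mk + S₁.val + 33]
53. n0.env = 23  [S₁.env * -2 + 35]
54. n0.mk = 5  [S₁.val + 14]

"kuxuy"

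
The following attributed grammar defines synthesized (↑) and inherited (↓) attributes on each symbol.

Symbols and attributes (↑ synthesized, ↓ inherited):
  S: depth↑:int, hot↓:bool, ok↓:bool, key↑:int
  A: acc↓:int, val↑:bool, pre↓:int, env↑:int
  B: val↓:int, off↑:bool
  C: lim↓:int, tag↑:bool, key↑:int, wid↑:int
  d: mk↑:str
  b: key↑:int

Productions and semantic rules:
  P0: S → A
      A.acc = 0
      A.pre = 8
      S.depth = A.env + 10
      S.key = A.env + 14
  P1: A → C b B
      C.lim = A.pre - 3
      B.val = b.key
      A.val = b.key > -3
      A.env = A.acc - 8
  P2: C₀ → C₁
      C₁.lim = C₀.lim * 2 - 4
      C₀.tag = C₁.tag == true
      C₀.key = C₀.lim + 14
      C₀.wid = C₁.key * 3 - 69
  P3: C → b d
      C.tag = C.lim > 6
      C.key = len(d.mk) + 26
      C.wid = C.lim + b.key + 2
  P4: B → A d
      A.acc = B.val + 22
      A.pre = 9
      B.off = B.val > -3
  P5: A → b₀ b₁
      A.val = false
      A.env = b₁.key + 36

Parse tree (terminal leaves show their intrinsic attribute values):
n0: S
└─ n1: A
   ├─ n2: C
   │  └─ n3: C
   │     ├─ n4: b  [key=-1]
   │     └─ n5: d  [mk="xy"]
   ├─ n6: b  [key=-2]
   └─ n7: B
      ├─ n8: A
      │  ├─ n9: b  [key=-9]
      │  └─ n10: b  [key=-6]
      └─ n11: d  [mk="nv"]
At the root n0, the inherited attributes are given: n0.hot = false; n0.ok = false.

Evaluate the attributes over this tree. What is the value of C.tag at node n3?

false

1. n0.hot = false  [given at root]
2. n0.ok = false  [given at root]
3. n1.acc = 0  [0]
4. n1.pre = 8  [8]
5. n2.lim = 5  [A.pre - 3]
6. n3.lim = 6  [C₀.lim * 2 - 4]
7. n4.key = -1  [terminal]
8. n5.mk = "xy"  [terminal]
9. n3.tag = false  [C.lim > 6]
10. n3.key = 28  [len(d.mk) + 26]
11. n3.wid = 7  [C.lim + b.key + 2]
12. n2.tag = false  [C₁.tag == true]
13. n2.key = 19  [C₀.lim + 14]
14. n2.wid = 15  [C₁.key * 3 - 69]
15. n6.key = -2  [terminal]
16. n7.val = -2  [b.key]
17. n8.acc = 20  [B.val + 22]
18. n8.pre = 9  [9]
19. n9.key = -9  [terminal]
20. n10.key = -6  [terminal]
21. n8.val = false  [false]
22. n8.env = 30  [b₁.key + 36]
23. n11.mk = "nv"  [terminal]
24. n7.off = true  [B.val > -3]
25. n1.val = true  [b.key > -3]
26. n1.env = -8  [A.acc - 8]
27. n0.depth = 2  [A.env + 10]
28. n0.key = 6  [A.env + 14]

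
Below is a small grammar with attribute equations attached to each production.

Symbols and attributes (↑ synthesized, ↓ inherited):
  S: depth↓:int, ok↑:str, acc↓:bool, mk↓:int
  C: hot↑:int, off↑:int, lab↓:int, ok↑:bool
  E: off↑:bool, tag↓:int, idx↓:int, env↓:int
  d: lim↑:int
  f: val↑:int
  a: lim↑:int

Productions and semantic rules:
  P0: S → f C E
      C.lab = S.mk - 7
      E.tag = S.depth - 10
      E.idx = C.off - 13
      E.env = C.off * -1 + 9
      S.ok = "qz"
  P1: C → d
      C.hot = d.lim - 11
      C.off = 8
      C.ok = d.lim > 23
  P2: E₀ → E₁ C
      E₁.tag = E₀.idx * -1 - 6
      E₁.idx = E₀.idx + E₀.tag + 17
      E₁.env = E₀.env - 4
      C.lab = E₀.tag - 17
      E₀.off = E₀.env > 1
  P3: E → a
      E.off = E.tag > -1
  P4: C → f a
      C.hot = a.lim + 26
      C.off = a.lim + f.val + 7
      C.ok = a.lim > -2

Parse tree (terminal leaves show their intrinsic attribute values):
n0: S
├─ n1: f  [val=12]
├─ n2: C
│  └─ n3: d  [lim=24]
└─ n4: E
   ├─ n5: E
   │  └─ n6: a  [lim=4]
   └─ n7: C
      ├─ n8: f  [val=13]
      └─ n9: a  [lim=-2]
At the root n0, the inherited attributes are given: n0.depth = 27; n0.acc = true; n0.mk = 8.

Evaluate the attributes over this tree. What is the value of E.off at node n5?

false

1. n0.depth = 27  [given at root]
2. n0.acc = true  [given at root]
3. n0.mk = 8  [given at root]
4. n1.val = 12  [terminal]
5. n2.lab = 1  [S.mk - 7]
6. n3.lim = 24  [terminal]
7. n2.hot = 13  [d.lim - 11]
8. n2.off = 8  [8]
9. n2.ok = true  [d.lim > 23]
10. n4.tag = 17  [S.depth - 10]
11. n4.idx = -5  [C.off - 13]
12. n4.env = 1  [C.off * -1 + 9]
13. n5.tag = -1  [E₀.idx * -1 - 6]
14. n5.idx = 29  [E₀.idx + E₀.tag + 17]
15. n5.env = -3  [E₀.env - 4]
16. n6.lim = 4  [terminal]
17. n5.off = false  [E.tag > -1]
18. n7.lab = 0  [E₀.tag - 17]
19. n8.val = 13  [terminal]
20. n9.lim = -2  [terminal]
21. n7.hot = 24  [a.lim + 26]
22. n7.off = 18  [a.lim + f.val + 7]
23. n7.ok = false  [a.lim > -2]
24. n4.off = false  [E₀.env > 1]
25. n0.ok = "qz"  ["qz"]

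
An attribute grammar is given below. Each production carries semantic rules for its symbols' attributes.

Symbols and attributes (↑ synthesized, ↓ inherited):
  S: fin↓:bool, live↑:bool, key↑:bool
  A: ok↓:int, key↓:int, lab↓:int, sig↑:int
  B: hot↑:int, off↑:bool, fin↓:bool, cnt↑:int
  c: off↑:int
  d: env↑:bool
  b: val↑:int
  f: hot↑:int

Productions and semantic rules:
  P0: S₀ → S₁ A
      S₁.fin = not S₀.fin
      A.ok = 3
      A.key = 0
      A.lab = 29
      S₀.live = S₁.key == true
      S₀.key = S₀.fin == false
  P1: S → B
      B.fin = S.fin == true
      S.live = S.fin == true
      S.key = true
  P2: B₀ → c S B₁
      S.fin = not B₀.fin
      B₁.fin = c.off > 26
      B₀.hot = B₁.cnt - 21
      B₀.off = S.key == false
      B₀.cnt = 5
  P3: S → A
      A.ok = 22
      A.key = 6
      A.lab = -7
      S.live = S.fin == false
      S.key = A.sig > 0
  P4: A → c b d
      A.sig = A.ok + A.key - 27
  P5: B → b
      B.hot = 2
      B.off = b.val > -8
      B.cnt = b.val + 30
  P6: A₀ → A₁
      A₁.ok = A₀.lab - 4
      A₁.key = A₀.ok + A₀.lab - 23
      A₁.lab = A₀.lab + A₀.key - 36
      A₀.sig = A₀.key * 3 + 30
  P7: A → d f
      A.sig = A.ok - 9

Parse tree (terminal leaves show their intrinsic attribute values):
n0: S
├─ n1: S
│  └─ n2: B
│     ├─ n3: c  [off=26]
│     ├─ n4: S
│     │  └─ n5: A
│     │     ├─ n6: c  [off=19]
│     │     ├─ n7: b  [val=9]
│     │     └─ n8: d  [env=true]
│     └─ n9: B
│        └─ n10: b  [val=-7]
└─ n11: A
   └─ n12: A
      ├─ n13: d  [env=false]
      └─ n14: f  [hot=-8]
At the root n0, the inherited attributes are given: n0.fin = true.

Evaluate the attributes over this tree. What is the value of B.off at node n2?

1. n0.fin = true  [given at root]
2. n1.fin = false  [not S₀.fin]
3. n2.fin = false  [S.fin == true]
4. n3.off = 26  [terminal]
5. n4.fin = true  [not B₀.fin]
6. n5.ok = 22  [22]
7. n5.key = 6  [6]
8. n5.lab = -7  [-7]
9. n6.off = 19  [terminal]
10. n7.val = 9  [terminal]
11. n8.env = true  [terminal]
12. n5.sig = 1  [A.ok + A.key - 27]
13. n4.live = false  [S.fin == false]
14. n4.key = true  [A.sig > 0]
15. n9.fin = false  [c.off > 26]
16. n10.val = -7  [terminal]
17. n9.hot = 2  [2]
18. n9.off = true  [b.val > -8]
19. n9.cnt = 23  [b.val + 30]
20. n2.hot = 2  [B₁.cnt - 21]
21. n2.off = false  [S.key == false]
22. n2.cnt = 5  [5]
23. n1.live = false  [S.fin == true]
24. n1.key = true  [true]
25. n11.ok = 3  [3]
26. n11.key = 0  [0]
27. n11.lab = 29  [29]
28. n12.ok = 25  [A₀.lab - 4]
29. n12.key = 9  [A₀.ok + A₀.lab - 23]
30. n12.lab = -7  [A₀.lab + A₀.key - 36]
31. n13.env = false  [terminal]
32. n14.hot = -8  [terminal]
33. n12.sig = 16  [A.ok - 9]
34. n11.sig = 30  [A₀.key * 3 + 30]
35. n0.live = true  [S₁.key == true]
36. n0.key = false  [S₀.fin == false]

false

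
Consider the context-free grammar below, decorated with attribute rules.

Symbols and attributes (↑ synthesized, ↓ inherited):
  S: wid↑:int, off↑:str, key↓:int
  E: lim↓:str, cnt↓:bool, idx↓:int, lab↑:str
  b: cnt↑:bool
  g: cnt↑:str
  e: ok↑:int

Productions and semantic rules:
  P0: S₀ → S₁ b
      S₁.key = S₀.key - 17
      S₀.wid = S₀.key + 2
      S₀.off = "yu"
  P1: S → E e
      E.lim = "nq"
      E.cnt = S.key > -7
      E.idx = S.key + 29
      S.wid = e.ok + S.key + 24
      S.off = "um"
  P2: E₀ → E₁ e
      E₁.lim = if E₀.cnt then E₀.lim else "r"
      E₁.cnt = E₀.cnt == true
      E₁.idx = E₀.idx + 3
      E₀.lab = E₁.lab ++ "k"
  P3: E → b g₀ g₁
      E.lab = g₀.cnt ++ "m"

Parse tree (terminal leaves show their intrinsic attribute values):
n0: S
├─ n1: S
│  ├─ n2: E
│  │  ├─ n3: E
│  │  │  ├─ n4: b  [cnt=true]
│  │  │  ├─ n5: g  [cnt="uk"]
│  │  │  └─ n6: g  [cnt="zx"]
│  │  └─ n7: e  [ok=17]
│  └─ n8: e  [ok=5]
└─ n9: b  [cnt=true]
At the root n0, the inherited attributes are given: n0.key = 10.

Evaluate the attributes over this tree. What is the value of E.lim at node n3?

"r"

1. n0.key = 10  [given at root]
2. n1.key = -7  [S₀.key - 17]
3. n2.lim = "nq"  ["nq"]
4. n2.cnt = false  [S.key > -7]
5. n2.idx = 22  [S.key + 29]
6. n3.lim = "r"  [if E₀.cnt then E₀.lim else "r"]
7. n3.cnt = false  [E₀.cnt == true]
8. n3.idx = 25  [E₀.idx + 3]
9. n4.cnt = true  [terminal]
10. n5.cnt = "uk"  [terminal]
11. n6.cnt = "zx"  [terminal]
12. n3.lab = "ukm"  [g₀.cnt ++ "m"]
13. n7.ok = 17  [terminal]
14. n2.lab = "ukmk"  [E₁.lab ++ "k"]
15. n8.ok = 5  [terminal]
16. n1.wid = 22  [e.ok + S.key + 24]
17. n1.off = "um"  ["um"]
18. n9.cnt = true  [terminal]
19. n0.wid = 12  [S₀.key + 2]
20. n0.off = "yu"  ["yu"]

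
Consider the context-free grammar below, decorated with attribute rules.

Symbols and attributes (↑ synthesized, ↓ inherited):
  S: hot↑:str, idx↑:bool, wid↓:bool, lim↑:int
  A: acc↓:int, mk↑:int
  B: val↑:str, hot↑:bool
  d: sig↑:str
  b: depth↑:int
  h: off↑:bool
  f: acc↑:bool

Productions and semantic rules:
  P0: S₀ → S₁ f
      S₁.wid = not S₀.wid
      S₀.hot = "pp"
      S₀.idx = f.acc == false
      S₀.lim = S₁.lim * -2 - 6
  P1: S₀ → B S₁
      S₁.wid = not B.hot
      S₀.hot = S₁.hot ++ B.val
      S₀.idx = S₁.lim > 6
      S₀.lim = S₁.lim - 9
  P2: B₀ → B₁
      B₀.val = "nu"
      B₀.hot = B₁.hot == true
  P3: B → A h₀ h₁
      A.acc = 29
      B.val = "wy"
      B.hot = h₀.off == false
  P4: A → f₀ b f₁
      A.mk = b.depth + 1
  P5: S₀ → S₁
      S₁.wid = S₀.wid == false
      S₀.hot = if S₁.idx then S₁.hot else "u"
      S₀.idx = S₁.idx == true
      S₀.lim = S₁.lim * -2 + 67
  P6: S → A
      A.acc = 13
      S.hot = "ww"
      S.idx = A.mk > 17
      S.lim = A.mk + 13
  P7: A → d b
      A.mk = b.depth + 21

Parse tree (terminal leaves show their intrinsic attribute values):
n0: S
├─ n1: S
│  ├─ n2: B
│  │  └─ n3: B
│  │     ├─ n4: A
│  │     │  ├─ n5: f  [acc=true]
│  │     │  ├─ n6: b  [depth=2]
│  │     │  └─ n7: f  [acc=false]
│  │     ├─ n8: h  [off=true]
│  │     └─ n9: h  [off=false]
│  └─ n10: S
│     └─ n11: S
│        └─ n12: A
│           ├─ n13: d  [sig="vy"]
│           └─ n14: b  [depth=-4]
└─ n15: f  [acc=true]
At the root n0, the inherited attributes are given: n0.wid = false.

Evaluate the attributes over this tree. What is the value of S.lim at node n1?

1. n0.wid = false  [given at root]
2. n1.wid = true  [not S₀.wid]
3. n4.acc = 29  [29]
4. n5.acc = true  [terminal]
5. n6.depth = 2  [terminal]
6. n7.acc = false  [terminal]
7. n4.mk = 3  [b.depth + 1]
8. n8.off = true  [terminal]
9. n9.off = false  [terminal]
10. n3.val = "wy"  ["wy"]
11. n3.hot = false  [h₀.off == false]
12. n2.val = "nu"  ["nu"]
13. n2.hot = false  [B₁.hot == true]
14. n10.wid = true  [not B.hot]
15. n11.wid = false  [S₀.wid == false]
16. n12.acc = 13  [13]
17. n13.sig = "vy"  [terminal]
18. n14.depth = -4  [terminal]
19. n12.mk = 17  [b.depth + 21]
20. n11.hot = "ww"  ["ww"]
21. n11.idx = false  [A.mk > 17]
22. n11.lim = 30  [A.mk + 13]
23. n10.hot = "u"  [if S₁.idx then S₁.hot else "u"]
24. n10.idx = false  [S₁.idx == true]
25. n10.lim = 7  [S₁.lim * -2 + 67]
26. n1.hot = "unu"  [S₁.hot ++ B.val]
27. n1.idx = true  [S₁.lim > 6]
28. n1.lim = -2  [S₁.lim - 9]
29. n15.acc = true  [terminal]
30. n0.hot = "pp"  ["pp"]
31. n0.idx = false  [f.acc == false]
32. n0.lim = -2  [S₁.lim * -2 - 6]

-2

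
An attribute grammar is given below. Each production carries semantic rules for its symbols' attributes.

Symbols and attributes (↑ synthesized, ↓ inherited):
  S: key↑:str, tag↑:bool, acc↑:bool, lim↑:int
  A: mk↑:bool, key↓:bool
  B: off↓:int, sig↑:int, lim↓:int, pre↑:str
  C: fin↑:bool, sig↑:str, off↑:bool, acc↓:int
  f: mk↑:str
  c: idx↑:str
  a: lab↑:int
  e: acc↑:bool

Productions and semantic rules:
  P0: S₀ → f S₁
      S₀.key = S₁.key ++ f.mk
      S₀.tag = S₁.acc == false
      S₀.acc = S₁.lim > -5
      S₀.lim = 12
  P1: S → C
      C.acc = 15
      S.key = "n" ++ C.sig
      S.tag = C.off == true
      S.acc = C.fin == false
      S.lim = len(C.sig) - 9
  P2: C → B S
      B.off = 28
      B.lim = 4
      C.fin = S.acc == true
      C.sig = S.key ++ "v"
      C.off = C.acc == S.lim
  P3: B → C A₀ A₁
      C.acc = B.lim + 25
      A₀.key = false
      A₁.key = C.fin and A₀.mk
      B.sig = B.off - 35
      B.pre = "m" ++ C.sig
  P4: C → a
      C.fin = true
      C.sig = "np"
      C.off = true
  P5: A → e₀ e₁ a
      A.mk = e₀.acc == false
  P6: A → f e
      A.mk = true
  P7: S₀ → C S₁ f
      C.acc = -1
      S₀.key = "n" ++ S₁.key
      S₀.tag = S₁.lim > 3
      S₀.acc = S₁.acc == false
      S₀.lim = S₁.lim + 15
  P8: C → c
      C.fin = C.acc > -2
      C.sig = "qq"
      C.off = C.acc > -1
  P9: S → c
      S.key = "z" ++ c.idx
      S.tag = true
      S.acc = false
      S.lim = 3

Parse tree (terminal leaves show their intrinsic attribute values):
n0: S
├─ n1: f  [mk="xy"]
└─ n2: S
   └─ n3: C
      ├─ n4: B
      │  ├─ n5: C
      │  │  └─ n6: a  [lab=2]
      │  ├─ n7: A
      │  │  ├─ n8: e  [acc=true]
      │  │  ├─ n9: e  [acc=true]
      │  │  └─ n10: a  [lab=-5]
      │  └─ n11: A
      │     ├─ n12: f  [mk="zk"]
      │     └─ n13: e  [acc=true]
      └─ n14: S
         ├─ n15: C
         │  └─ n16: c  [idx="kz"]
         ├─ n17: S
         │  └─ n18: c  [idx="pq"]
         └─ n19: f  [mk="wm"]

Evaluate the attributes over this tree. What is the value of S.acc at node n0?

true

1. n1.mk = "xy"  [terminal]
2. n3.acc = 15  [15]
3. n4.off = 28  [28]
4. n4.lim = 4  [4]
5. n5.acc = 29  [B.lim + 25]
6. n6.lab = 2  [terminal]
7. n5.fin = true  [true]
8. n5.sig = "np"  ["np"]
9. n5.off = true  [true]
10. n7.key = false  [false]
11. n8.acc = true  [terminal]
12. n9.acc = true  [terminal]
13. n10.lab = -5  [terminal]
14. n7.mk = false  [e₀.acc == false]
15. n11.key = false  [C.fin and A₀.mk]
16. n12.mk = "zk"  [terminal]
17. n13.acc = true  [terminal]
18. n11.mk = true  [true]
19. n4.sig = -7  [B.off - 35]
20. n4.pre = "mnp"  ["m" ++ C.sig]
21. n15.acc = -1  [-1]
22. n16.idx = "kz"  [terminal]
23. n15.fin = true  [C.acc > -2]
24. n15.sig = "qq"  ["qq"]
25. n15.off = false  [C.acc > -1]
26. n18.idx = "pq"  [terminal]
27. n17.key = "zpq"  ["z" ++ c.idx]
28. n17.tag = true  [true]
29. n17.acc = false  [false]
30. n17.lim = 3  [3]
31. n19.mk = "wm"  [terminal]
32. n14.key = "nzpq"  ["n" ++ S₁.key]
33. n14.tag = false  [S₁.lim > 3]
34. n14.acc = true  [S₁.acc == false]
35. n14.lim = 18  [S₁.lim + 15]
36. n3.fin = true  [S.acc == true]
37. n3.sig = "nzpqv"  [S.key ++ "v"]
38. n3.off = false  [C.acc == S.lim]
39. n2.key = "nnzpqv"  ["n" ++ C.sig]
40. n2.tag = false  [C.off == true]
41. n2.acc = false  [C.fin == false]
42. n2.lim = -4  [len(C.sig) - 9]
43. n0.key = "nnzpqvxy"  [S₁.key ++ f.mk]
44. n0.tag = true  [S₁.acc == false]
45. n0.acc = true  [S₁.lim > -5]
46. n0.lim = 12  [12]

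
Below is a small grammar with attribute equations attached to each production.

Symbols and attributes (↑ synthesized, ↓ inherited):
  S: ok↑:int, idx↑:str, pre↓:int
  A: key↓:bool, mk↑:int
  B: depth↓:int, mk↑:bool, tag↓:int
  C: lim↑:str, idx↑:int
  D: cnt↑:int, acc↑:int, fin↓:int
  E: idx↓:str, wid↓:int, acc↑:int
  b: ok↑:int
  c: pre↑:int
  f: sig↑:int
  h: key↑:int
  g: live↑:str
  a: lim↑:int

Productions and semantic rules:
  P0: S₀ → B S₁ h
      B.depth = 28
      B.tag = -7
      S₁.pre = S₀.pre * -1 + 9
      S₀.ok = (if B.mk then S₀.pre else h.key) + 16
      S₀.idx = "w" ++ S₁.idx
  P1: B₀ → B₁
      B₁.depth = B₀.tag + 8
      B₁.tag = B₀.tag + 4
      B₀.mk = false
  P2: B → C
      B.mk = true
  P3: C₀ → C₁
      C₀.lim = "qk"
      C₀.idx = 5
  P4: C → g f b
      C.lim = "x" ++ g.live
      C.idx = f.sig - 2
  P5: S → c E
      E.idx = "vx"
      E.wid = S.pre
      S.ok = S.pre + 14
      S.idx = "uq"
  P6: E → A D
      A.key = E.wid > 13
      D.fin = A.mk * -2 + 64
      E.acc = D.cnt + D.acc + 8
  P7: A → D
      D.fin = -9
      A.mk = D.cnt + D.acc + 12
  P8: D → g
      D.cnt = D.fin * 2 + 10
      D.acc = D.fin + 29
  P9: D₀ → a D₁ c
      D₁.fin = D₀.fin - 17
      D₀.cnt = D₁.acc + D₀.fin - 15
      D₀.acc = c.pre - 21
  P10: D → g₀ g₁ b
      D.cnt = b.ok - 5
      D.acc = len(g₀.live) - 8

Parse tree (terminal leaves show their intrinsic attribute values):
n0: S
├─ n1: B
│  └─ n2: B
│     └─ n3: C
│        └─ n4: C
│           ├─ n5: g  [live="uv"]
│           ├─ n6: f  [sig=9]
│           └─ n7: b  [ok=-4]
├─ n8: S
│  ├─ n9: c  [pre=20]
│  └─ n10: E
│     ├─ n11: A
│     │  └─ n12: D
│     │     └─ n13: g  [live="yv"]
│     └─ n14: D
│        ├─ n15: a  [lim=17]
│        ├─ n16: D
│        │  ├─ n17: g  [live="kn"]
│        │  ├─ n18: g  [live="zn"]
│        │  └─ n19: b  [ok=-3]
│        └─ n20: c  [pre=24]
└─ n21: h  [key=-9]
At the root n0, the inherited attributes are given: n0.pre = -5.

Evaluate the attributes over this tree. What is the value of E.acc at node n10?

6

1. n0.pre = -5  [given at root]
2. n1.depth = 28  [28]
3. n1.tag = -7  [-7]
4. n2.depth = 1  [B₀.tag + 8]
5. n2.tag = -3  [B₀.tag + 4]
6. n5.live = "uv"  [terminal]
7. n6.sig = 9  [terminal]
8. n7.ok = -4  [terminal]
9. n4.lim = "xuv"  ["x" ++ g.live]
10. n4.idx = 7  [f.sig - 2]
11. n3.lim = "qk"  ["qk"]
12. n3.idx = 5  [5]
13. n2.mk = true  [true]
14. n1.mk = false  [false]
15. n8.pre = 14  [S₀.pre * -1 + 9]
16. n9.pre = 20  [terminal]
17. n10.idx = "vx"  ["vx"]
18. n10.wid = 14  [S.pre]
19. n11.key = true  [E.wid > 13]
20. n12.fin = -9  [-9]
21. n13.live = "yv"  [terminal]
22. n12.cnt = -8  [D.fin * 2 + 10]
23. n12.acc = 20  [D.fin + 29]
24. n11.mk = 24  [D.cnt + D.acc + 12]
25. n14.fin = 16  [A.mk * -2 + 64]
26. n15.lim = 17  [terminal]
27. n16.fin = -1  [D₀.fin - 17]
28. n17.live = "kn"  [terminal]
29. n18.live = "zn"  [terminal]
30. n19.ok = -3  [terminal]
31. n16.cnt = -8  [b.ok - 5]
32. n16.acc = -6  [len(g₀.live) - 8]
33. n20.pre = 24  [terminal]
34. n14.cnt = -5  [D₁.acc + D₀.fin - 15]
35. n14.acc = 3  [c.pre - 21]
36. n10.acc = 6  [D.cnt + D.acc + 8]
37. n8.ok = 28  [S.pre + 14]
38. n8.idx = "uq"  ["uq"]
39. n21.key = -9  [terminal]
40. n0.ok = 7  [(if B.mk then S₀.pre else h.key) + 16]
41. n0.idx = "wuq"  ["w" ++ S₁.idx]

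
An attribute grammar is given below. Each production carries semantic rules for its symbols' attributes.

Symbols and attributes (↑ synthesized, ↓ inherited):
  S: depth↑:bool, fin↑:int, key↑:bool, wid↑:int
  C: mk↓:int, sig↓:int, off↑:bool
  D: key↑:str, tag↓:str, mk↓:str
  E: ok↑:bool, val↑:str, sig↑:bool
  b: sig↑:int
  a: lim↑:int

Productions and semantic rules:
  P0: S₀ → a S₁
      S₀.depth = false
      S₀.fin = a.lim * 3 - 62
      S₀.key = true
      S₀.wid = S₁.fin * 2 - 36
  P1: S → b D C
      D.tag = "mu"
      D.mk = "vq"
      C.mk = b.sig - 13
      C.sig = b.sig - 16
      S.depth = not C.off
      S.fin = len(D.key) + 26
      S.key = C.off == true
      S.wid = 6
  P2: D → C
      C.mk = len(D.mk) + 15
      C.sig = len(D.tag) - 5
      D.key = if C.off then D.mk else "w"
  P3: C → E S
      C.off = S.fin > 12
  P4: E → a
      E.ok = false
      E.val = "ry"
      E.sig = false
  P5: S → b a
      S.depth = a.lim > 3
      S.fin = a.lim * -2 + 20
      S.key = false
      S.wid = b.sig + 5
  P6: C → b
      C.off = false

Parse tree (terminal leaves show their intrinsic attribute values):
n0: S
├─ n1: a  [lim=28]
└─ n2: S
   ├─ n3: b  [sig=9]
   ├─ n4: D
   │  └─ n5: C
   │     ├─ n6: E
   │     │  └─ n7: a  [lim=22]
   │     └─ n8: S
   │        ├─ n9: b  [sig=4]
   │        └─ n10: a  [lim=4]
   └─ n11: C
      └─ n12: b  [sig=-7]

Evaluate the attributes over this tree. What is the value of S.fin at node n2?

1. n1.lim = 28  [terminal]
2. n3.sig = 9  [terminal]
3. n4.tag = "mu"  ["mu"]
4. n4.mk = "vq"  ["vq"]
5. n5.mk = 17  [len(D.mk) + 15]
6. n5.sig = -3  [len(D.tag) - 5]
7. n7.lim = 22  [terminal]
8. n6.ok = false  [false]
9. n6.val = "ry"  ["ry"]
10. n6.sig = false  [false]
11. n9.sig = 4  [terminal]
12. n10.lim = 4  [terminal]
13. n8.depth = true  [a.lim > 3]
14. n8.fin = 12  [a.lim * -2 + 20]
15. n8.key = false  [false]
16. n8.wid = 9  [b.sig + 5]
17. n5.off = false  [S.fin > 12]
18. n4.key = "w"  [if C.off then D.mk else "w"]
19. n11.mk = -4  [b.sig - 13]
20. n11.sig = -7  [b.sig - 16]
21. n12.sig = -7  [terminal]
22. n11.off = false  [false]
23. n2.depth = true  [not C.off]
24. n2.fin = 27  [len(D.key) + 26]
25. n2.key = false  [C.off == true]
26. n2.wid = 6  [6]
27. n0.depth = false  [false]
28. n0.fin = 22  [a.lim * 3 - 62]
29. n0.key = true  [true]
30. n0.wid = 18  [S₁.fin * 2 - 36]

27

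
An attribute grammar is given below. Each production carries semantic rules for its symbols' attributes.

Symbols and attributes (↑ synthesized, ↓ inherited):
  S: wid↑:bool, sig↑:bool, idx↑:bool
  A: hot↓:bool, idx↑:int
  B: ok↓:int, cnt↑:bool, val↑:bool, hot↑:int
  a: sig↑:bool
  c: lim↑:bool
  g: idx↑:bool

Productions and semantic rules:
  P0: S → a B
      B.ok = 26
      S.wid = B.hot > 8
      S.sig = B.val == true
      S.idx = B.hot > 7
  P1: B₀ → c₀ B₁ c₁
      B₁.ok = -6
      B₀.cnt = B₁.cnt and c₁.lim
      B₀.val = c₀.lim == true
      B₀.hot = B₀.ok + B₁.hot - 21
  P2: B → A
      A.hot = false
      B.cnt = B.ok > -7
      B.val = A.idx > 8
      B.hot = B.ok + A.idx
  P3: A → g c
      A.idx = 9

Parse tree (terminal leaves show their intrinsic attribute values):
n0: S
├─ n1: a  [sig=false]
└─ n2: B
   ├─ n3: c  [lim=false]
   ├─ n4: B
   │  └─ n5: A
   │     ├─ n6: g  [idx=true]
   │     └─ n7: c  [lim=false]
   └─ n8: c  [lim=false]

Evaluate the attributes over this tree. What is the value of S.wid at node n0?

1. n1.sig = false  [terminal]
2. n2.ok = 26  [26]
3. n3.lim = false  [terminal]
4. n4.ok = -6  [-6]
5. n5.hot = false  [false]
6. n6.idx = true  [terminal]
7. n7.lim = false  [terminal]
8. n5.idx = 9  [9]
9. n4.cnt = true  [B.ok > -7]
10. n4.val = true  [A.idx > 8]
11. n4.hot = 3  [B.ok + A.idx]
12. n8.lim = false  [terminal]
13. n2.cnt = false  [B₁.cnt and c₁.lim]
14. n2.val = false  [c₀.lim == true]
15. n2.hot = 8  [B₀.ok + B₁.hot - 21]
16. n0.wid = false  [B.hot > 8]
17. n0.sig = false  [B.val == true]
18. n0.idx = true  [B.hot > 7]

false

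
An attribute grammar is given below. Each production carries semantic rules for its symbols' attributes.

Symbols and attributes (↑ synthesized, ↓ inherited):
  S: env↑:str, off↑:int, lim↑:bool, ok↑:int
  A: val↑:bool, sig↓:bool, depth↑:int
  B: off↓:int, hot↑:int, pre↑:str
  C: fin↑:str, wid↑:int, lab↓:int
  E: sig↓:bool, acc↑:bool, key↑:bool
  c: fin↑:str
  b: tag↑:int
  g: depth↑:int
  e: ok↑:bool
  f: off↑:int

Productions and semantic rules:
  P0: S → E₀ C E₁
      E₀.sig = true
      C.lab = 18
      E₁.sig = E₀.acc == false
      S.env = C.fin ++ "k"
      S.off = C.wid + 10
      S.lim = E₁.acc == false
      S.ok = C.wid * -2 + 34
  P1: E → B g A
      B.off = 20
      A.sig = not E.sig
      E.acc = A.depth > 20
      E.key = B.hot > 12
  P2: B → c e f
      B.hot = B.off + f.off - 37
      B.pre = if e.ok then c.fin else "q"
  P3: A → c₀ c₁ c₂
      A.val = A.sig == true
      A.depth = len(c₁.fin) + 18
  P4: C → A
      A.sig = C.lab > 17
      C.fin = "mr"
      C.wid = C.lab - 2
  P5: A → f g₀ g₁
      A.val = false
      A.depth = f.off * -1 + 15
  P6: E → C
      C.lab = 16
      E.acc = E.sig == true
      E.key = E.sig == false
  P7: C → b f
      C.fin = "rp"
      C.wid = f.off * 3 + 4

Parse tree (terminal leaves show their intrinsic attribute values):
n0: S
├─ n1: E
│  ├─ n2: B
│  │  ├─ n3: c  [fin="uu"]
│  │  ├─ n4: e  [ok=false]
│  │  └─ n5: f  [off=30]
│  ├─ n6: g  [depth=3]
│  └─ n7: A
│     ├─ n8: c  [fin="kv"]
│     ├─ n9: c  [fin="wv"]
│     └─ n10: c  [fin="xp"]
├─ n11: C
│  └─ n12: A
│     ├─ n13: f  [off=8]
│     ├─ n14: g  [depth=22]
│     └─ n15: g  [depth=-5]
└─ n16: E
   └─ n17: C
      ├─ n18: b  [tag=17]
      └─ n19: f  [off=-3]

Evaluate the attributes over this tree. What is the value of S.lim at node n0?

false

1. n1.sig = true  [true]
2. n2.off = 20  [20]
3. n3.fin = "uu"  [terminal]
4. n4.ok = false  [terminal]
5. n5.off = 30  [terminal]
6. n2.hot = 13  [B.off + f.off - 37]
7. n2.pre = "q"  [if e.ok then c.fin else "q"]
8. n6.depth = 3  [terminal]
9. n7.sig = false  [not E.sig]
10. n8.fin = "kv"  [terminal]
11. n9.fin = "wv"  [terminal]
12. n10.fin = "xp"  [terminal]
13. n7.val = false  [A.sig == true]
14. n7.depth = 20  [len(c₁.fin) + 18]
15. n1.acc = false  [A.depth > 20]
16. n1.key = true  [B.hot > 12]
17. n11.lab = 18  [18]
18. n12.sig = true  [C.lab > 17]
19. n13.off = 8  [terminal]
20. n14.depth = 22  [terminal]
21. n15.depth = -5  [terminal]
22. n12.val = false  [false]
23. n12.depth = 7  [f.off * -1 + 15]
24. n11.fin = "mr"  ["mr"]
25. n11.wid = 16  [C.lab - 2]
26. n16.sig = true  [E₀.acc == false]
27. n17.lab = 16  [16]
28. n18.tag = 17  [terminal]
29. n19.off = -3  [terminal]
30. n17.fin = "rp"  ["rp"]
31. n17.wid = -5  [f.off * 3 + 4]
32. n16.acc = true  [E.sig == true]
33. n16.key = false  [E.sig == false]
34. n0.env = "mrk"  [C.fin ++ "k"]
35. n0.off = 26  [C.wid + 10]
36. n0.lim = false  [E₁.acc == false]
37. n0.ok = 2  [C.wid * -2 + 34]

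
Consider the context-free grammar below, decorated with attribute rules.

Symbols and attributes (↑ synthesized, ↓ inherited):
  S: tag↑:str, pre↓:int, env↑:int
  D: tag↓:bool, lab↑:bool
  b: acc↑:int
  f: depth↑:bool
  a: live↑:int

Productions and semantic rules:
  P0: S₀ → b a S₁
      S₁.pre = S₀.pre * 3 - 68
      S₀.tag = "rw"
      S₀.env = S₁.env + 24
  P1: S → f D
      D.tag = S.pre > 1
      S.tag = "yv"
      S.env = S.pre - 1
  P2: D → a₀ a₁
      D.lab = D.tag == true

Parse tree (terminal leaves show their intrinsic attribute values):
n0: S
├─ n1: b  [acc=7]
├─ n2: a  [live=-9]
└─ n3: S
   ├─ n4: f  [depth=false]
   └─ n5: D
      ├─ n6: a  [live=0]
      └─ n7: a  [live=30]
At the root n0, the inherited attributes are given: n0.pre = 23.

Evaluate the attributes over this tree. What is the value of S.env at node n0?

24

1. n0.pre = 23  [given at root]
2. n1.acc = 7  [terminal]
3. n2.live = -9  [terminal]
4. n3.pre = 1  [S₀.pre * 3 - 68]
5. n4.depth = false  [terminal]
6. n5.tag = false  [S.pre > 1]
7. n6.live = 0  [terminal]
8. n7.live = 30  [terminal]
9. n5.lab = false  [D.tag == true]
10. n3.tag = "yv"  ["yv"]
11. n3.env = 0  [S.pre - 1]
12. n0.tag = "rw"  ["rw"]
13. n0.env = 24  [S₁.env + 24]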